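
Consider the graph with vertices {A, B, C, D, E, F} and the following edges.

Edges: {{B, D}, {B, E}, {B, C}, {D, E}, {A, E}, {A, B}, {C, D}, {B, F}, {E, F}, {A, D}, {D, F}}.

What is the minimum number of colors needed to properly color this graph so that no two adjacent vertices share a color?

4

B, D, E, F form a clique, so at least 4 colors are needed.
A valid assignment using 4 colors: A=4, B=2, C=3, D=1, E=3, F=4. Each edge has distinct colors on its endpoints.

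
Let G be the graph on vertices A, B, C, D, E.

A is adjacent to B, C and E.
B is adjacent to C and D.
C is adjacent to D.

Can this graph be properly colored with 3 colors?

The chromatic number is 3. A, B, C form a triangle, so at least 3 colors are needed.
3 colors suffice: A=blue, B=green, C=red, D=blue, E=red.
That is already a proper 3-coloring.

Yes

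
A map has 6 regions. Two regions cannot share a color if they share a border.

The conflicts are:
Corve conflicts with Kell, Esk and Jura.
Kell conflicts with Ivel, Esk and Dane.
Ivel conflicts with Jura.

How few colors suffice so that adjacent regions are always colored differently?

3

Corve, Kell, Esk pairwise conflict, so at least 3 colors are needed.
3 colors suffice: Corve=2, Kell=1, Ivel=2, Esk=3, Dane=2, Jura=1. No two conflicting regions share a color.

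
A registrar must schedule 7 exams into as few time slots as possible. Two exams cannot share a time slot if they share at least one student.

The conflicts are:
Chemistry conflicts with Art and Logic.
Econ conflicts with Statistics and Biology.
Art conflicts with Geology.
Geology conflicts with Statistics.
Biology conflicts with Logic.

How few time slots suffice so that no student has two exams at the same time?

3

The cycle Statistics-Geology-Art-Chemistry-Logic-Biology-Econ-Statistics has odd length 7, so it cannot be 2-colored; at least 3 time slots are needed.
A valid assignment using 3 time slots: Chemistry=1, Econ=2, Art=3, Geology=2, Statistics=1, Biology=1, Logic=2. Each listed conflict is separated.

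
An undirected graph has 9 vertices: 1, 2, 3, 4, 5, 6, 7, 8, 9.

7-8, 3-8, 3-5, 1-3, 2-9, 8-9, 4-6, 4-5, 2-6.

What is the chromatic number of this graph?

3

The cycle 2-9-8-3-5-4-6-2 has odd length 7, so it cannot be 2-colored; at least 3 colors are needed.
3 colors suffice: color a → {3, 4, 7, 9}; color b → {1, 5, 6, 8}; color c → {2}. Each edge has distinct colors on its endpoints.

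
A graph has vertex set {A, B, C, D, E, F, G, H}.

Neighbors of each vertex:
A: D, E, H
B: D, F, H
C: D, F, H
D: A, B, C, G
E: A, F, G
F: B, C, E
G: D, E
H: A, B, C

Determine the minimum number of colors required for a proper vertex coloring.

The cycle C-D-A-E-F-C has odd length 5, so it cannot be 2-colored; at least 3 colors are needed.
3 colors suffice: color 1 → {D, F, H}; color 2 → {A, B, C, G}; color 3 → {E}. Each edge has distinct colors on its endpoints.

3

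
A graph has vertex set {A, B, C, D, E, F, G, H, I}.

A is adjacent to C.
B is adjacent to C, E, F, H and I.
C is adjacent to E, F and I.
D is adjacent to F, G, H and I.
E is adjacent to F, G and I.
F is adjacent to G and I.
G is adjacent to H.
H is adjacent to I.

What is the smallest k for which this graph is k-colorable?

B, C, E, F, I are pairwise adjacent (a clique of size 5), so at least 5 colors are needed.
5 colors suffice: color red → {A, G, I}; color blue → {F, H}; color green → {B, D}; color yellow → {E}; color purple → {C}. Each edge has distinct colors on its endpoints.

5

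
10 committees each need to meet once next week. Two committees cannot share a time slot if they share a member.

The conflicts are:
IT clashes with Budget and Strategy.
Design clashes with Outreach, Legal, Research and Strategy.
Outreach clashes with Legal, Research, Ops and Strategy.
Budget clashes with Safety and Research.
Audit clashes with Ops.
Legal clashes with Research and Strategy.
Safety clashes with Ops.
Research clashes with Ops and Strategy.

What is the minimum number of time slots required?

5

Design, Outreach, Legal, Research, Strategy all conflict with each other, so at least 5 time slots are needed.
5 time slots suffice: time slot 1 → {IT, Audit, Safety, Research}; time slot 2 → {Outreach, Budget}; time slot 3 → {Ops, Strategy}; time slot 4 → {Legal}; time slot 5 → {Design}. Every pair that conflicts lands in different time slots.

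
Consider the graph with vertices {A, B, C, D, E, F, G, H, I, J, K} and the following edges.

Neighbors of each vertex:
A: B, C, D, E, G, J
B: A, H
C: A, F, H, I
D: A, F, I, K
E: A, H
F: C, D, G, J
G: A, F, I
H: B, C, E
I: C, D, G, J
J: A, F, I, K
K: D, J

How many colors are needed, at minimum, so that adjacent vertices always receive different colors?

2

I and J are adjacent, so at least 2 colors are needed.
2 colors suffice: A=1, B=2, C=2, D=2, E=2, F=1, G=2, H=1, I=1, J=2, K=1. Each edge has distinct colors on its endpoints.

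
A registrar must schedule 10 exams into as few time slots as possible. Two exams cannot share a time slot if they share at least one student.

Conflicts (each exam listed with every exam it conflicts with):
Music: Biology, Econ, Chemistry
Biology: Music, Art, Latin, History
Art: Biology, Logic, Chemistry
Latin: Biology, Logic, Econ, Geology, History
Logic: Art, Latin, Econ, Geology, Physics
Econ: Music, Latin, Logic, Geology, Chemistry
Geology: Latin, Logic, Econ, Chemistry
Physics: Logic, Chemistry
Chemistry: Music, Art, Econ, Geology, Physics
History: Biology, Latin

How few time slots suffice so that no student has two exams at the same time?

Latin, Logic, Econ, Geology are mutually in conflict, so at least 4 time slots are needed.
4 time slots suffice: time slot 1 → {Biology, Econ, Physics}; time slot 2 → {Latin, Chemistry}; time slot 3 → {Music, Logic, History}; time slot 4 → {Art, Geology}. Every pair that conflicts lands in different time slots.

4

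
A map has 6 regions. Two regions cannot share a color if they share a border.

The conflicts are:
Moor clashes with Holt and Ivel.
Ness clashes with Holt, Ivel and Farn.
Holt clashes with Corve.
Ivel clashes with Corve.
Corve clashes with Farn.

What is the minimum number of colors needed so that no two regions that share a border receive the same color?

Ness and Ivel conflict, so at least 2 colors are needed.
2 colors suffice: color 1 → {Holt, Ivel, Farn}; color 2 → {Moor, Ness, Corve}. Each listed conflict is separated.

2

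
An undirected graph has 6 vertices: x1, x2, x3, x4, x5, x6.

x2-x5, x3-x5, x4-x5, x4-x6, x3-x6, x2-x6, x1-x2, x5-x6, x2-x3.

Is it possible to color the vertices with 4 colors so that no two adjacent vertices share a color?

The chromatic number is 4. x2, x3, x5, x6 are mutually adjacent (a clique of size 4), so at least 4 colors are needed.
A valid assignment using 4 colors: x1=1, x2=2, x3=4, x4=2, x5=3, x6=1.
That is already a proper 4-coloring.

Yes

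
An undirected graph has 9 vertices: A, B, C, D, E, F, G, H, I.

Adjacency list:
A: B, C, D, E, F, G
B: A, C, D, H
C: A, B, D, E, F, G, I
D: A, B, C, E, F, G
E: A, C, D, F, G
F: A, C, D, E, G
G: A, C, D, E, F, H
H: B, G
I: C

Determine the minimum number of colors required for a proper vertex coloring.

A, C, D, E, F, G form a clique, so at least 6 colors are needed.
6 colors suffice: color 1 → {C, H}; color 2 → {B, G, I}; color 3 → {A}; color 4 → {D}; color 5 → {E}; color 6 → {F}. Every edge joins two different colors.

6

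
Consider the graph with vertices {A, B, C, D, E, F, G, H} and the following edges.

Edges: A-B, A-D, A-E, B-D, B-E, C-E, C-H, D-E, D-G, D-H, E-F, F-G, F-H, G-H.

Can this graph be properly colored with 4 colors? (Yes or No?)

Yes

The chromatic number is 4. A, B, D, E are mutually adjacent (a clique of size 4), so at least 4 colors are needed.
4 colors suffice: color 1 → {C, D, F}; color 2 → {E, H}; color 3 → {A, G}; color 4 → {B}.
That is already a proper 4-coloring.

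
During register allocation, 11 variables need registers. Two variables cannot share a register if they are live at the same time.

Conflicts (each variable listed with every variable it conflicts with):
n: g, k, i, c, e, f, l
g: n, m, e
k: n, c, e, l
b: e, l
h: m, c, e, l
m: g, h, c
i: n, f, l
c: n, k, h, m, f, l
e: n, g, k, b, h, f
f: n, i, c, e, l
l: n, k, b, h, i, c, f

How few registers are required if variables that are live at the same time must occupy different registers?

4

n, k, c, l all conflict with each other, so at least 4 registers are needed.
A valid assignment using 4 registers: n=1, g=3, k=4, b=1, h=1, m=2, i=3, c=3, e=2, f=4, l=2. No two conflicting variables share a register.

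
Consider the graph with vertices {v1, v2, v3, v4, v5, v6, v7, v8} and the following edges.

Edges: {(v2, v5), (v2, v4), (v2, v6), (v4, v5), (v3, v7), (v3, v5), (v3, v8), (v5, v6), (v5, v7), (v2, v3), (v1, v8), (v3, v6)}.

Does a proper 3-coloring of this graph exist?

No

v2, v3, v5, v6 form a clique, so at least 4 colors are needed.
So 3 colors are not enough.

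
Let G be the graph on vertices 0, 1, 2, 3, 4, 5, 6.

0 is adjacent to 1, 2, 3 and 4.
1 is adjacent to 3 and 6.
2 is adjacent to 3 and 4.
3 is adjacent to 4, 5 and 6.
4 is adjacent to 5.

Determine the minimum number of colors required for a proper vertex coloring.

4

0, 2, 3, 4 form a clique, so at least 4 colors are needed.
One proper 4-coloring: 0=blue, 1=green, 2=yellow, 3=red, 4=green, 5=blue, 6=blue. Each edge has distinct colors on its endpoints.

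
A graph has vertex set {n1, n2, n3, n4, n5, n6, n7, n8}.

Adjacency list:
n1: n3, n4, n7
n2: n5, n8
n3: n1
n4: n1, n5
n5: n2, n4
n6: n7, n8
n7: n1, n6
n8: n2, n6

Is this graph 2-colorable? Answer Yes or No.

No

The cycle n4-n1-n7-n6-n8-n2-n5-n4 has odd length 7, so it cannot be 2-colored; at least 3 colors are needed.
So 2 colors are not enough.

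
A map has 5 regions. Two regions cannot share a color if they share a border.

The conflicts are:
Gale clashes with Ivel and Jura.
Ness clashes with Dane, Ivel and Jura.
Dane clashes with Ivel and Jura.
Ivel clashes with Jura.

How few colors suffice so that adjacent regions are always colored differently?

4

Ness, Dane, Ivel, Jura are mutually in conflict, so at least 4 colors are needed.
A valid assignment using 4 colors: Gale=3, Ness=3, Dane=4, Ivel=2, Jura=1. Every pair that conflicts lands in different colors.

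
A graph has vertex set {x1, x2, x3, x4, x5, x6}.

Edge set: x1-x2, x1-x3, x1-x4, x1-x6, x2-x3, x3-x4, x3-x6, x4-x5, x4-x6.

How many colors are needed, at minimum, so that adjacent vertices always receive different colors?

x1, x3, x4, x6 form a clique, so at least 4 colors are needed.
4 colors suffice: color 1 → {x1, x5}; color 2 → {x2, x4}; color 3 → {x3}; color 4 → {x6}. Each edge has distinct colors on its endpoints.

4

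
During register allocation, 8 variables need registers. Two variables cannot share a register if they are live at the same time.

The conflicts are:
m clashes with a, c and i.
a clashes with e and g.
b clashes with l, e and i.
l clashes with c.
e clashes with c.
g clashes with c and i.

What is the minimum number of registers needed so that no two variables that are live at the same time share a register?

3

The cycle g-c-l-b-i-g has odd length 5, so it cannot be 2-colored; at least 3 registers are needed.
A valid assignment using 3 registers: m=2, a=1, b=2, l=3, e=3, g=2, c=1, i=1. Every pair that conflicts lands in different registers.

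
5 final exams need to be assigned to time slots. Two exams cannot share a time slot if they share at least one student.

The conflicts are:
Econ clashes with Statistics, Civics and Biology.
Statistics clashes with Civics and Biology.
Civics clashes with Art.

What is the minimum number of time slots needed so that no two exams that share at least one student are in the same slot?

3

Econ, Statistics, Civics pairwise conflict, so at least 3 time slots are needed.
Using 3 time slots: Econ=3, Statistics=2, Civics=1, Biology=1, Art=2. Every pair that conflicts lands in different time slots.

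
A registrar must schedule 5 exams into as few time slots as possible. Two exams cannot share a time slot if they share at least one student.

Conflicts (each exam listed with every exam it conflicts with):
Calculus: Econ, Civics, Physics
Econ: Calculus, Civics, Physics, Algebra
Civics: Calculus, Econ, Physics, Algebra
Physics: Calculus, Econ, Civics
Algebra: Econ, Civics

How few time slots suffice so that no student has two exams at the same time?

Calculus, Econ, Civics, Physics all conflict with each other, so at least 4 time slots are needed.
A valid assignment using 4 time slots: Calculus=4, Econ=1, Civics=2, Physics=3, Algebra=3. No two conflicting exams share a time slot.

4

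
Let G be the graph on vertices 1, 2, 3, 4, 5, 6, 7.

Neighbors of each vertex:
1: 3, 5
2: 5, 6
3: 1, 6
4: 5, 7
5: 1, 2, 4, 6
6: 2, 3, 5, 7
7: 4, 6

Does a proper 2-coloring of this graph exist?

2, 5, 6 are pairwise adjacent, so at least 3 colors are needed.
So 2 colors are not enough.

No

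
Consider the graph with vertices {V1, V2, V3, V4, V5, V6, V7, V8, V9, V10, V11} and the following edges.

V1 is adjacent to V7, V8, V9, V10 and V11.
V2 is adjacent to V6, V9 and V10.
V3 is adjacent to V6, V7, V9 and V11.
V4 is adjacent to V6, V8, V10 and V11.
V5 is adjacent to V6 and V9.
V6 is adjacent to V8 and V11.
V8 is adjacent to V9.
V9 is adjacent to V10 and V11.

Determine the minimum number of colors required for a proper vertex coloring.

3

V4, V6, V8 are pairwise adjacent, so at least 3 colors are needed.
3 colors suffice: color 1 → {V6, V7, V9}; color 2 → {V5, V8, V10, V11}; color 3 → {V1, V2, V3, V4}. Every edge joins two different colors.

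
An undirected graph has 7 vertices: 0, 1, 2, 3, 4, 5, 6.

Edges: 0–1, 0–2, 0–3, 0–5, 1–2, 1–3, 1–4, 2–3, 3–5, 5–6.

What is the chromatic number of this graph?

4

0, 1, 2, 3 form a clique, so at least 4 colors are needed.
4 colors suffice: color a → {3, 4, 6}; color b → {1, 5}; color c → {0}; color d → {2}. No two adjacent vertices share a color.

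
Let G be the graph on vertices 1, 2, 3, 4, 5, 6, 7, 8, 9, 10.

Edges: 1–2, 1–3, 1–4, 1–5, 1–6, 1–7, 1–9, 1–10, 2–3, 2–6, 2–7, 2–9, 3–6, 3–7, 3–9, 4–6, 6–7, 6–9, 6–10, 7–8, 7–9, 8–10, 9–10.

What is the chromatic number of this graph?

6

1, 2, 3, 6, 7, 9 are mutually adjacent (a clique of size 6), so at least 6 colors are needed.
One proper 6-coloring: 1=red, 2=orange, 3=purple, 4=green, 5=blue, 6=blue, 7=green, 8=red, 9=yellow, 10=green. No two adjacent vertices share a color.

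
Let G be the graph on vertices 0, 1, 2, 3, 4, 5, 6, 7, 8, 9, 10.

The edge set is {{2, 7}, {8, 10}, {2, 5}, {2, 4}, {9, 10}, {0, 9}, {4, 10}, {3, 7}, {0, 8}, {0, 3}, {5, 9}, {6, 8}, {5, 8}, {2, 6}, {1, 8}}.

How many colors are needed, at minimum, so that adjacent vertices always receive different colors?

The cycle 4-2-5-9-10-4 has odd length 5, so it cannot be 2-colored; at least 3 colors are needed.
One proper 3-coloring: 0=b, 1=b, 2=a, 3=a, 4=c, 5=b, 6=b, 7=b, 8=a, 9=a, 10=b. No two adjacent vertices share a color.

3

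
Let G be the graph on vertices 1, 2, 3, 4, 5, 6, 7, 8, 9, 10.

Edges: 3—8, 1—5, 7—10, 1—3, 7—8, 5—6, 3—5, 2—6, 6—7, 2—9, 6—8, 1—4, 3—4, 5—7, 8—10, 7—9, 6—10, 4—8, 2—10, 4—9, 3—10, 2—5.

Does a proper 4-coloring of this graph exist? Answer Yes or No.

The chromatic number is 4. 6, 7, 8, 10 are pairwise adjacent (a clique of size 4), so at least 4 colors are needed.
A valid assignment using 4 colors: 1=c, 2=c, 3=a, 4=b, 5=b, 6=a, 7=c, 8=d, 9=a, 10=b.
That is already a proper 4-coloring.

Yes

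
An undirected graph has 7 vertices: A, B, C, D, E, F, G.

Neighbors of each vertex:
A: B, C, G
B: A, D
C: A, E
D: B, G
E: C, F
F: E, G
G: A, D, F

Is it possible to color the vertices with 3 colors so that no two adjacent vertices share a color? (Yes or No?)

The chromatic number is 3. The cycle E-C-A-G-F-E has odd length 5, so it cannot be 2-colored; at least 3 colors are needed.
3 colors suffice: color red → {A, D, E}; color blue → {B, C, G}; color green → {F}.
That is already a proper 3-coloring.

Yes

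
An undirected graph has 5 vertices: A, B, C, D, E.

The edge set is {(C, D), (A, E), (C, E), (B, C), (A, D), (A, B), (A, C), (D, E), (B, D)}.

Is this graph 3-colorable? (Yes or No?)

A, C, D, E are mutually adjacent (a clique of size 4), so at least 4 colors are needed.
So 3 colors are not enough.

No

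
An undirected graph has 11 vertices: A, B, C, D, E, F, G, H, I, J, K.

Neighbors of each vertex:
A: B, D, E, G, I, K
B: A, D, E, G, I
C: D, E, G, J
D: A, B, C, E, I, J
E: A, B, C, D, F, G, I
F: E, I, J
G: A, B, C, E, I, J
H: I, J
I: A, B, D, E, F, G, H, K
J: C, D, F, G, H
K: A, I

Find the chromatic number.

A, B, E, G, I form a clique, so at least 5 colors are needed.
One proper 5-coloring: A=4, B=5, C=4, D=3, E=2, F=3, G=3, H=2, I=1, J=1, K=2. Each edge has distinct colors on its endpoints.

5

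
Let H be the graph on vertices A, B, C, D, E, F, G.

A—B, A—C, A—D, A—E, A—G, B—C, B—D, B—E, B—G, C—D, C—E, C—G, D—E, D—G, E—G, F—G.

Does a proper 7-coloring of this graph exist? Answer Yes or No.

The chromatic number is 6. A, B, C, D, E, G are pairwise adjacent (a clique of size 6), so at least 6 colors are needed.
A valid assignment using 6 colors: A=6, B=2, C=4, D=3, E=5, F=2, G=1.
Since 7 ≥ 6, a proper 7-coloring certainly exists.

Yes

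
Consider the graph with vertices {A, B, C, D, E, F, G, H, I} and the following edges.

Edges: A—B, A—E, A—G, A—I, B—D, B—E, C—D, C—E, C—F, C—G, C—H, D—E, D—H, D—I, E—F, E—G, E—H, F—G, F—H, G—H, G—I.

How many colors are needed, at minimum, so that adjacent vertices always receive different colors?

5

C, E, F, G, H form a clique, so at least 5 colors are needed.
5 colors suffice: color red → {E, I}; color blue → {D, G}; color green → {A, H}; color yellow → {B, C}; color purple → {F}. No two adjacent vertices share a color.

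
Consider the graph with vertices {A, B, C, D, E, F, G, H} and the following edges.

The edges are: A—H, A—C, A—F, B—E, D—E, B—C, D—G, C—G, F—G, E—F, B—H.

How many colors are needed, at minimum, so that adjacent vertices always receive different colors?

The cycle F-G-C-B-E-F has odd length 5, so it cannot be 2-colored; at least 3 colors are needed.
3 colors suffice: color 1 → {C, D, F, H}; color 2 → {A, B, G}; color 3 → {E}. Every edge joins two different colors.

3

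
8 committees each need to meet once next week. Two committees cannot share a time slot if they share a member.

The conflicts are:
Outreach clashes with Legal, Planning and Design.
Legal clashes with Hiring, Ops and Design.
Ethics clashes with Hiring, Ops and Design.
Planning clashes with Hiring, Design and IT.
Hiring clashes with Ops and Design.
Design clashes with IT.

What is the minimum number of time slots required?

3

Ethics, Hiring, Ops all conflict with each other, so at least 3 time slots are needed.
Using 3 time slots: Outreach=2, Legal=3, Ethics=3, Planning=3, Hiring=2, Ops=1, Design=1, IT=2. No two conflicting committees share a time slot.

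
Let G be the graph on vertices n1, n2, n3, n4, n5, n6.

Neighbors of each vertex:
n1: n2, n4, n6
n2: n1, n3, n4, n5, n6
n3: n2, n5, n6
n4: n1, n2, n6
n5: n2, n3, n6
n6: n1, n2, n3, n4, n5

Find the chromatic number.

4

n1, n2, n4, n6 form a clique, so at least 4 colors are needed.
A valid assignment using 4 colors: n1=G, n2=B, n3=Y, n4=Y, n5=G, n6=R. Every edge joins two different colors.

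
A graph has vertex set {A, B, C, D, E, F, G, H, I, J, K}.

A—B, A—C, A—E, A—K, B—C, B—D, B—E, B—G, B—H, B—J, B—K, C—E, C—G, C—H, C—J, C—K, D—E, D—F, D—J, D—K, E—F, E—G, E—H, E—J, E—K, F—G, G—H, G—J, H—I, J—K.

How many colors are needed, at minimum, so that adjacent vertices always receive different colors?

5

B, D, E, J, K are pairwise adjacent (a clique of size 5), so at least 5 colors are needed.
5 colors suffice: A=5, B=2, C=3, D=3, E=1, F=2, G=4, H=5, I=1, J=5, K=4. Every edge joins two different colors.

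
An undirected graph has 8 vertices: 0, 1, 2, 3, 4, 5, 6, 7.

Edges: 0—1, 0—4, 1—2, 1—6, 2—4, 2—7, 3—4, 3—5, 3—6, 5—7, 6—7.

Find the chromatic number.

3

The cycle 4-3-5-7-2-4 has odd length 5, so it cannot be 2-colored; at least 3 colors are needed.
3 colors suffice: color red → {1, 3, 7}; color blue → {4, 5, 6}; color green → {0, 2}. Every edge joins two different colors.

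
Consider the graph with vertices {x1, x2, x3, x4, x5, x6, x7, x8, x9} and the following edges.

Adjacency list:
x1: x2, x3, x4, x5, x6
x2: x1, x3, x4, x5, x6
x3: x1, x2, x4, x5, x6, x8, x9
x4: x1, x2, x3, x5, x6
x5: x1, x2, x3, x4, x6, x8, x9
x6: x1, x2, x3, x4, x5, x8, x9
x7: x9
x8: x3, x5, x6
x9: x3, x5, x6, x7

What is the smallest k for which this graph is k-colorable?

x1, x2, x3, x4, x5, x6 are mutually adjacent (a clique of size 6), so at least 6 colors are needed.
6 colors suffice: color 1 → {x5, x7}; color 2 → {x6}; color 3 → {x3}; color 4 → {x1, x8, x9}; color 5 → {x2}; color 6 → {x4}. Every edge joins two different colors.

6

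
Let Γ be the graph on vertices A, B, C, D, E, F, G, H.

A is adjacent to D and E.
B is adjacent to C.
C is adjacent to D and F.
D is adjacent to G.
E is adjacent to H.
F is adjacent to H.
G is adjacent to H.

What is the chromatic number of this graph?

3

The cycle G-H-F-C-D-G has odd length 5, so it cannot be 2-colored; at least 3 colors are needed.
3 colors suffice: color 1 → {A, C, H}; color 2 → {B, D, E, F}; color 3 → {G}. No two adjacent vertices share a color.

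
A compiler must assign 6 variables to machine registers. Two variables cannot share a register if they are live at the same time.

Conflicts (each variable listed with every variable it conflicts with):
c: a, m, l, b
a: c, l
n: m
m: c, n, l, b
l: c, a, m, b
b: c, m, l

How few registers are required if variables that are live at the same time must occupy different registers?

c, m, l, b all conflict with each other, so at least 4 registers are needed.
A valid assignment using 4 registers: c=3, a=1, n=2, m=1, l=2, b=4. Each listed conflict is separated.

4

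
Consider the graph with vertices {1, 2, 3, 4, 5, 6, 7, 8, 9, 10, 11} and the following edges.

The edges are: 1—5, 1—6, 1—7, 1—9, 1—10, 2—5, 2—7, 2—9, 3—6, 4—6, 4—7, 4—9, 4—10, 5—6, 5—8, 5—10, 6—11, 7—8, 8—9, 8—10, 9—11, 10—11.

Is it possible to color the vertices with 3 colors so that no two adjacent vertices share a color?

Yes

The chromatic number is 3. 5, 8, 10 are pairwise adjacent, so at least 3 colors are needed.
3 colors suffice: color red → {3, 5, 7, 9}; color blue → {1, 2, 4, 8, 11}; color green → {6, 10}.
That is already a proper 3-coloring.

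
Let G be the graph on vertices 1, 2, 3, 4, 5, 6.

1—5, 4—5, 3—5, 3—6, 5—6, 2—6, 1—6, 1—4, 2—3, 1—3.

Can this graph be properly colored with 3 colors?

1, 3, 5, 6 are pairwise adjacent (a clique of size 4), so at least 4 colors are needed.
So 3 colors are not enough.

No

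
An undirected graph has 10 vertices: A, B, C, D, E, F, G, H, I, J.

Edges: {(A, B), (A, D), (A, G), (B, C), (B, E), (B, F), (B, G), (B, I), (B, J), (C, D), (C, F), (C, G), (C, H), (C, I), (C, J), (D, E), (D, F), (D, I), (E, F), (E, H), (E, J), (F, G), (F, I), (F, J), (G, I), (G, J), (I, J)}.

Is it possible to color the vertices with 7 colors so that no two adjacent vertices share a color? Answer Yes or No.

The chromatic number is 6. B, C, F, G, I, J form a clique, so at least 6 colors are needed.
A valid assignment using 6 colors: A=2, B=1, C=2, D=1, E=2, F=3, G=4, H=1, I=6, J=5.
Since 7 ≥ 6, a proper 7-coloring certainly exists.

Yes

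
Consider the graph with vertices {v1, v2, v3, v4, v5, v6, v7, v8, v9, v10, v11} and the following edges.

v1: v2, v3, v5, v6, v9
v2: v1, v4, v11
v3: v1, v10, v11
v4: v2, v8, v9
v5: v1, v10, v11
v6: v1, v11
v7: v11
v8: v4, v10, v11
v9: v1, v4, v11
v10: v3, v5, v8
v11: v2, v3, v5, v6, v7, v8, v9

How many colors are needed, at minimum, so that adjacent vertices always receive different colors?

v1 and v6 are adjacent, so at least 2 colors are needed.
2 colors suffice: color 1 → {v1, v4, v10, v11}; color 2 → {v2, v3, v5, v6, v7, v8, v9}. No two adjacent vertices share a color.

2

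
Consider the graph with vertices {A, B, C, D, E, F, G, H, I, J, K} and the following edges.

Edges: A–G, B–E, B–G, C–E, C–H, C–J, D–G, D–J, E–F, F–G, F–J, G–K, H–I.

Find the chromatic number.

2

D and J are adjacent, so at least 2 colors are needed.
A valid assignment using 2 colors: A=2, B=2, C=2, D=2, E=1, F=2, G=1, H=1, I=2, J=1, K=2. No two adjacent vertices share a color.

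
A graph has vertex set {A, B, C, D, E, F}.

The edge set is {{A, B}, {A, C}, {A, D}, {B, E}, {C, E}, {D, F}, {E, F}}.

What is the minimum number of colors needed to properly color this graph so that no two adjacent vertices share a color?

The cycle A-D-F-E-B-A has odd length 5, so it cannot be 2-colored; at least 3 colors are needed.
3 colors suffice: color red → {A, E}; color blue → {B, C, F}; color green → {D}. Each edge has distinct colors on its endpoints.

3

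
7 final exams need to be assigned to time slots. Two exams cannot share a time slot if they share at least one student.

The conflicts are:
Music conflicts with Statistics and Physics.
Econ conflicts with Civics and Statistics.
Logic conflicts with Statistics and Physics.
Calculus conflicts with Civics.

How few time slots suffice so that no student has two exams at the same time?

Econ and Civics conflict, so at least 2 time slots are needed.
2 time slots suffice: time slot 1 → {Civics, Statistics, Physics}; time slot 2 → {Music, Econ, Logic, Calculus}. Every pair that conflicts lands in different time slots.

2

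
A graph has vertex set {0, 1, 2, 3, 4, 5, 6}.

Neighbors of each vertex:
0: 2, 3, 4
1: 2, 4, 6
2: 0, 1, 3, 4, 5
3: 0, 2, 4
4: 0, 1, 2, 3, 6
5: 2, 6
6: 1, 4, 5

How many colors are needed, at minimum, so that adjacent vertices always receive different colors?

4

0, 2, 3, 4 are pairwise adjacent (a clique of size 4), so at least 4 colors are needed.
A valid assignment using 4 colors: 0=c, 1=c, 2=a, 3=d, 4=b, 5=b, 6=a. No two adjacent vertices share a color.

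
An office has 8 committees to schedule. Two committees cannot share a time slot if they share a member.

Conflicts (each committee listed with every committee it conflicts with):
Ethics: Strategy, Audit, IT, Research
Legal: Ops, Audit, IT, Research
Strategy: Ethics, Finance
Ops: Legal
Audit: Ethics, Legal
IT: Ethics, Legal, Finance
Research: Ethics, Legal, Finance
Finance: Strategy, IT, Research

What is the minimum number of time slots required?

2

Legal and Research conflict, so at least 2 time slots are needed.
Using 2 time slots: Ethics=1, Legal=1, Strategy=2, Ops=2, Audit=2, IT=2, Research=2, Finance=1. Every pair that conflicts lands in different time slots.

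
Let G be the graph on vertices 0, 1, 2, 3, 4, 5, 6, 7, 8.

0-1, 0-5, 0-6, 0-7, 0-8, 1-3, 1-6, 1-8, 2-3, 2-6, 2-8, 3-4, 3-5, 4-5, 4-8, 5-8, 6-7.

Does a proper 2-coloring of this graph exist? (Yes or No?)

0, 1, 8 are mutually adjacent, so at least 3 colors are needed.
So 2 colors are not enough.

No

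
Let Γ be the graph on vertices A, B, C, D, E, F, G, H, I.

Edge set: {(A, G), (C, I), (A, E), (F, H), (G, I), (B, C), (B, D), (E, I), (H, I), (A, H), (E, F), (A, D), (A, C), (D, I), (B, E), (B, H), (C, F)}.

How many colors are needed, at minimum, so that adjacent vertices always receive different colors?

2

A and G are adjacent, so at least 2 colors are needed.
2 colors suffice: A=1, B=1, C=2, D=2, E=2, F=1, G=2, H=2, I=1. No two adjacent vertices share a color.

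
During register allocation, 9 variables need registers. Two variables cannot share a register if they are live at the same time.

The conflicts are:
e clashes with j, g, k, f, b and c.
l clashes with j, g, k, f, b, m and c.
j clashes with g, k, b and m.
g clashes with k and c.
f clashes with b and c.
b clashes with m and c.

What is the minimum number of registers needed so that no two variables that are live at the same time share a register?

l, j, g, k are mutually in conflict, so at least 4 registers are needed.
Using 4 registers: e=1, l=1, j=3, g=2, k=4, f=4, b=2, m=4, c=3. No two conflicting variables share a register.

4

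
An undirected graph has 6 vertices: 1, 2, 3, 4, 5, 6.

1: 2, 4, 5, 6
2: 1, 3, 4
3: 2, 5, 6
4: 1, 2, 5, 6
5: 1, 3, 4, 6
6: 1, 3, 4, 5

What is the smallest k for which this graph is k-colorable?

1, 4, 5, 6 are pairwise adjacent (a clique of size 4), so at least 4 colors are needed.
4 colors suffice: 1=red, 2=blue, 3=red, 4=green, 5=yellow, 6=blue. Each edge has distinct colors on its endpoints.

4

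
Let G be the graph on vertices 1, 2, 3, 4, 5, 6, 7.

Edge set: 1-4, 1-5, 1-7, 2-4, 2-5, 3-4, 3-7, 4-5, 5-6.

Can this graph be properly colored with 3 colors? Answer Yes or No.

The chromatic number is 3. 1, 4, 5 are mutually adjacent, so at least 3 colors are needed.
3 colors suffice: 1=c, 2=c, 3=a, 4=b, 5=a, 6=b, 7=b.
That is already a proper 3-coloring.

Yes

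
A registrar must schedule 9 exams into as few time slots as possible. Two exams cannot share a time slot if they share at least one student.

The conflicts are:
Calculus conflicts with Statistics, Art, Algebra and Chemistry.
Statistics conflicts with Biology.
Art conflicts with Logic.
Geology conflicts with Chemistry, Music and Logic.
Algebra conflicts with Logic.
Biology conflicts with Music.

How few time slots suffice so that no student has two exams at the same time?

The cycle Art-Logic-Geology-Chemistry-Calculus-Art has odd length 5, so it cannot be 2-colored; at least 3 time slots are needed.
A valid assignment using 3 time slots: Calculus=1, Statistics=2, Art=3, Geology=1, Algebra=3, Chemistry=2, Biology=1, Music=2, Logic=2. Each listed conflict is separated.

3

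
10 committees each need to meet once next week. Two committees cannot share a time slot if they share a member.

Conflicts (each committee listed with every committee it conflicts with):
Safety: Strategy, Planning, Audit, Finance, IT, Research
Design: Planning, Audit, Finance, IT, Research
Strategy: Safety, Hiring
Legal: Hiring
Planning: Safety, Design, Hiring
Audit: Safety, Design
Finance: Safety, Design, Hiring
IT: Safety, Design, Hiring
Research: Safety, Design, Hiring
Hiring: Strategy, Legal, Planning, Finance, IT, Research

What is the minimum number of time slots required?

2

Design and Finance conflict, so at least 2 time slots are needed.
2 time slots suffice: time slot 1 → {Safety, Design, Hiring}; time slot 2 → {Strategy, Legal, Planning, Audit, Finance, IT, Research}. Each listed conflict is separated.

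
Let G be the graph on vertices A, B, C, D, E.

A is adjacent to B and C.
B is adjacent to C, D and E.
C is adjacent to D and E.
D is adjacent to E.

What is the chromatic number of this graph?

B, C, D, E are pairwise adjacent (a clique of size 4), so at least 4 colors are needed.
4 colors suffice: color 1 → {B}; color 2 → {C}; color 3 → {A, D}; color 4 → {E}. Each edge has distinct colors on its endpoints.

4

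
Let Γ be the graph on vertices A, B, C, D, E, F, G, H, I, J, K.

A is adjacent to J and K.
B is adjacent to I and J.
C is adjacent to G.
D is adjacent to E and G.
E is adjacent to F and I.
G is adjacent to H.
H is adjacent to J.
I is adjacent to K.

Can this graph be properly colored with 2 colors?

No

The cycle I-B-J-A-K-I has odd length 5, so it cannot be 2-colored; at least 3 colors are needed.
So 2 colors are not enough.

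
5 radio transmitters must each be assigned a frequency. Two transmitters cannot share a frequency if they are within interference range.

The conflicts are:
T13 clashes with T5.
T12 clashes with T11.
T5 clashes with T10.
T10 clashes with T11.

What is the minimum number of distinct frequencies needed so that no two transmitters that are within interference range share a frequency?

2

T10 and T11 conflict, so at least 2 frequencies are needed.
2 frequencies suffice: frequency 1 → {T13, T12, T10}; frequency 2 → {T5, T11}. Every pair that conflicts lands in different frequencies.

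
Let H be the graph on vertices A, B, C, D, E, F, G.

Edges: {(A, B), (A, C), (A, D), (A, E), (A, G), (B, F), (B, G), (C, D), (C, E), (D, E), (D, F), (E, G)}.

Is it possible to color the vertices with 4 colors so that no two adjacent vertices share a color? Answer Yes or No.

Yes

The chromatic number is 4. A, C, D, E form a clique, so at least 4 colors are needed.
4 colors suffice: A=red, B=blue, C=yellow, D=green, E=blue, F=red, G=green.
That is already a proper 4-coloring.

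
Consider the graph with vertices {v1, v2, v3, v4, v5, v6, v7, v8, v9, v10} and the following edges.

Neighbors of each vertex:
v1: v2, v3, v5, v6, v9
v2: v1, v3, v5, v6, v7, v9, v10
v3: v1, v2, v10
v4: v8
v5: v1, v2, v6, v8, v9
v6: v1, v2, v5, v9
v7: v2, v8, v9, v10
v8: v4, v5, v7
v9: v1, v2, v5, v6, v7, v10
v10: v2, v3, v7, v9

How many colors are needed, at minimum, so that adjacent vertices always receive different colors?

5

v1, v2, v5, v6, v9 are mutually adjacent (a clique of size 5), so at least 5 colors are needed.
5 colors suffice: v1=G, v2=R, v3=B, v4=B, v5=Y, v6=P, v7=Y, v8=R, v9=B, v10=G. No two adjacent vertices share a color.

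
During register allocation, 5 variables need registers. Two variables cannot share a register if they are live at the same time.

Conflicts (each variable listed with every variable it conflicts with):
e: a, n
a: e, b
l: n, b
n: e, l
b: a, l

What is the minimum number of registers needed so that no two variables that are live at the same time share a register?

The cycle l-b-a-e-n-l has odd length 5, so it cannot be 2-colored; at least 3 registers are needed.
Using 3 registers: e=2, a=1, l=3, n=1, b=2. No two conflicting variables share a register.

3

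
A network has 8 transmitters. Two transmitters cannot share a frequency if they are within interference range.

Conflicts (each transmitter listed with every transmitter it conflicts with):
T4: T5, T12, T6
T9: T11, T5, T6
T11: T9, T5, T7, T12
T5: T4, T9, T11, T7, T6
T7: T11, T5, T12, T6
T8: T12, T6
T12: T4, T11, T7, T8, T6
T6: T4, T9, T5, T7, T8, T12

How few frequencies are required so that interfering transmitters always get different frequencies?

3

T7, T12, T6 all conflict with each other, so at least 3 frequencies are needed.
3 frequencies suffice: T4=3, T9=3, T11=1, T5=2, T7=3, T8=3, T12=2, T6=1. No two conflicting transmitters share a frequency.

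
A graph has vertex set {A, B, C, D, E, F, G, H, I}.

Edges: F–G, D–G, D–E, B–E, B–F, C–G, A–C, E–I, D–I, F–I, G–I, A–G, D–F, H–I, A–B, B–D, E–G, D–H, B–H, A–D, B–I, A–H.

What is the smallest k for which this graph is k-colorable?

B, D, H, I are mutually adjacent (a clique of size 4), so at least 4 colors are needed.
A valid assignment using 4 colors: A=2, B=3, C=1, D=1, E=4, F=4, G=3, H=4, I=2. No two adjacent vertices share a color.

4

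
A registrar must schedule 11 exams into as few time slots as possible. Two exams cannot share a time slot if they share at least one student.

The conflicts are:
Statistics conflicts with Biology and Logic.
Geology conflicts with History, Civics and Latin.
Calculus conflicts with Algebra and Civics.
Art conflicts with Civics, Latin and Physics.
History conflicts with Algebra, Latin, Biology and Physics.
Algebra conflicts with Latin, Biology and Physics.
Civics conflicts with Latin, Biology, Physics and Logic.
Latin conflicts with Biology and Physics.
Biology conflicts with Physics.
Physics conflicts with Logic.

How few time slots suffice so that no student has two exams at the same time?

5

History, Algebra, Latin, Biology, Physics all conflict with each other, so at least 5 time slots are needed.
A valid assignment using 5 time slots: Statistics=1, Geology=1, Calculus=1, Art=4, History=2, Algebra=5, Civics=2, Latin=3, Biology=4, Physics=1, Logic=3. Each listed conflict is separated.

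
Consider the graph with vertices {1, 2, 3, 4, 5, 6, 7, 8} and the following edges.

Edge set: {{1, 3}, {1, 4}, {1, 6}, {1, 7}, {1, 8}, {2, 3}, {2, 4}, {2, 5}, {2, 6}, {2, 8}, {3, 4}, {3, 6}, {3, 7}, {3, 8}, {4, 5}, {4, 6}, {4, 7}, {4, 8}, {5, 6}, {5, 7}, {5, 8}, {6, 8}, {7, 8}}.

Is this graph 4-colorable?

No

1, 3, 4, 7, 8 form a clique, so at least 5 colors are needed.
So 4 colors are not enough.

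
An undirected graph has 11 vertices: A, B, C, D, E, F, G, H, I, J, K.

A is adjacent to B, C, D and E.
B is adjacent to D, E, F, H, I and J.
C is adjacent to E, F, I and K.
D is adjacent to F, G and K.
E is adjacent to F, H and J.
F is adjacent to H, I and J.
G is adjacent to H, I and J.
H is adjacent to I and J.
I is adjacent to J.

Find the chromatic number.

5

B, F, H, I, J are mutually adjacent (a clique of size 5), so at least 5 colors are needed.
5 colors suffice: color red → {B, C, G}; color blue → {A, F, K}; color green → {D, H}; color yellow → {J}; color purple → {E, I}. Each edge has distinct colors on its endpoints.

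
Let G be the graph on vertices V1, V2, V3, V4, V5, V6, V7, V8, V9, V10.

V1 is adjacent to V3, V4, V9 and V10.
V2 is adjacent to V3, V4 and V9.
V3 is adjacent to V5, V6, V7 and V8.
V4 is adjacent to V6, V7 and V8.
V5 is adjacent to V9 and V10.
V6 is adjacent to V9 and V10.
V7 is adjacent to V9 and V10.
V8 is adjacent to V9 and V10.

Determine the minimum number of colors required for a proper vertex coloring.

V1 and V10 are adjacent, so at least 2 colors are needed.
2 colors suffice: color R → {V3, V4, V9, V10}; color B → {V1, V2, V5, V6, V7, V8}. Each edge has distinct colors on its endpoints.

2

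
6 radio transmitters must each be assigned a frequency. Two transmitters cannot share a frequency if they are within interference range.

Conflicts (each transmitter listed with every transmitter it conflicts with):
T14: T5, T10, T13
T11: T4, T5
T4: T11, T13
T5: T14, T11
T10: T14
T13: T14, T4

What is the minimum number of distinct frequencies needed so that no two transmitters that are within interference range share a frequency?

3

The cycle T5-T14-T13-T4-T11-T5 has odd length 5, so it cannot be 2-colored; at least 3 frequencies are needed.
3 frequencies suffice: frequency 1 → {T14, T4}; frequency 2 → {T5, T10, T13}; frequency 3 → {T11}. Every pair that conflicts lands in different frequencies.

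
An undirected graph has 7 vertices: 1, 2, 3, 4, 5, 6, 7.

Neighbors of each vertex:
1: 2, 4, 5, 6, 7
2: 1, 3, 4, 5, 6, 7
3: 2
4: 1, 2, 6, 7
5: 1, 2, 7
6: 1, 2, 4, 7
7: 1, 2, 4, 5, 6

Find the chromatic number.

1, 2, 4, 6, 7 are mutually adjacent (a clique of size 5), so at least 5 colors are needed.
One proper 5-coloring: 1=green, 2=red, 3=blue, 4=purple, 5=yellow, 6=yellow, 7=blue. No two adjacent vertices share a color.

5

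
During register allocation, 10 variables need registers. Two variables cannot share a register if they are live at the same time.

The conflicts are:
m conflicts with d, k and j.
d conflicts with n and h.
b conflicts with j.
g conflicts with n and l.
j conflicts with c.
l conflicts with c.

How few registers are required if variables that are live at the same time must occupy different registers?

3

The cycle n-g-l-c-j-m-d-n has odd length 7, so it cannot be 2-colored; at least 3 registers are needed.
A valid assignment using 3 registers: m=2, d=1, b=2, g=1, k=1, j=1, n=2, h=2, l=3, c=2. No two conflicting variables share a register.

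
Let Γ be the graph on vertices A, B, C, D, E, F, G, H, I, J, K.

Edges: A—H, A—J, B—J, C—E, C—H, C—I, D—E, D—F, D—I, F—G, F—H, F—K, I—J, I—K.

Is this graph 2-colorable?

The cycle H-C-E-D-F-H has odd length 5, so it cannot be 2-colored; at least 3 colors are needed.
So 2 colors are not enough.

No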